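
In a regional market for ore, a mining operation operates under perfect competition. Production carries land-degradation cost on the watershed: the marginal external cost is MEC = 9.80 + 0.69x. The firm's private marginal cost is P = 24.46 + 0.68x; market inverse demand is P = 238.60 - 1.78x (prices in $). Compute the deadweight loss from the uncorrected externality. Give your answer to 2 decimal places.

Market equilibrium (private): 24.46 + 0.68x = 238.60 - 1.78x → x_m = 87.0488.
Social marginal cost = private MC + MEC = 34.26 + 1.37x.
Set SMC = demand: 34.26 + 1.37x = 238.60 - 1.78x → x* = 64.8698.
The loss is the area between SMC and demand from x* to x_m; with linear curves that's a triangle of height MEC(x_m).
DWL = ½ × 22.1790 × 69.8637 = 774.7535.

DWL = $774.75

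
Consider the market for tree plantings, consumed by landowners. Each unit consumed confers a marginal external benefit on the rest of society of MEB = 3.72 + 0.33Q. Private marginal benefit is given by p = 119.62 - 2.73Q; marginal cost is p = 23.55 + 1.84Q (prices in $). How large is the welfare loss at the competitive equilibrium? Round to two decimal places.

DWL = $13.39

Market equilibrium (private): 23.55 + 1.84Q = 119.62 - 2.73Q → Q_m = 21.0219.
Social marginal benefit = demand + MEB = 123.34 - 2.40Q.
Set SMB = MC: 123.34 - 2.40Q = 23.55 + 1.84Q → Q* = 23.5354.
Height of the DWL triangle at Q_m is SMB(Q_m) − MC(Q_m) = MEB(Q_m) = 10.6572.
DWL = ½ × 2.5135 × 10.6572 = 13.3934.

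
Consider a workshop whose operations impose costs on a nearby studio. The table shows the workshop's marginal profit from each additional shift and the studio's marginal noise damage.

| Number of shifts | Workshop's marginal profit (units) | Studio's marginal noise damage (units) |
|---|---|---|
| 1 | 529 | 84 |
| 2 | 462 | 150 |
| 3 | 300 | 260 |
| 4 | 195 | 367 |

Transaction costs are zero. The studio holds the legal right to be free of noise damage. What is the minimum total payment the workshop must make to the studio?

494

Efficient level: marginal profit ≥ marginal noise damage through level 3, so k* = 3.
With the studio holding the right, the workshop must at least compensate total damage at k*: 84 + 150 + 260 = 494.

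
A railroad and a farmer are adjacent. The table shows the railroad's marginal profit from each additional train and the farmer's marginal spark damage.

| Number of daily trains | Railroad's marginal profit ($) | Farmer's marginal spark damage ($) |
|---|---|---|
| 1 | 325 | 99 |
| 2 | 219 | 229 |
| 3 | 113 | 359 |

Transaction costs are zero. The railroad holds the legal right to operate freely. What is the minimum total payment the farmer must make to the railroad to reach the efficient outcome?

$332

Left alone the railroad would choose level 3 (marginal profit stays positive).
Efficient level: k* = 1 (marginal profit ≥ marginal spark damage through 1).
The farmer must at least cover the railroad's forgone profit from cutting 3→1: 219 + 113 = 332.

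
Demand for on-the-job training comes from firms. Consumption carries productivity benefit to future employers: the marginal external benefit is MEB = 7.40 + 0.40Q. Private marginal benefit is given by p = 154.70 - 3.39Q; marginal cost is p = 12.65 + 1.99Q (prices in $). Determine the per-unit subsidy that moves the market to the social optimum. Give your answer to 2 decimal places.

subsidy = $19.40 per unit

Social marginal benefit = demand + MEB = 162.10 - 2.99Q.
Set SMB = MC: 162.10 - 2.99Q = 12.65 + 1.99Q → Q* = 30.0100.
The Pigouvian subsidy equals MEB at Q*: 7.40 + 0.40×30.0100 = 19.4040.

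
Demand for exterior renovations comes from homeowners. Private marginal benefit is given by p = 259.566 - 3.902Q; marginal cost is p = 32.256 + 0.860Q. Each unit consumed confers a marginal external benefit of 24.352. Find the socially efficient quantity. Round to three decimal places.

Q* = 52.848

Social marginal benefit = demand + MEB = 283.918 - 3.902Q.
Set SMB = MC: 283.918 - 3.902Q = 32.256 + 0.860Q → Q* = 52.8480.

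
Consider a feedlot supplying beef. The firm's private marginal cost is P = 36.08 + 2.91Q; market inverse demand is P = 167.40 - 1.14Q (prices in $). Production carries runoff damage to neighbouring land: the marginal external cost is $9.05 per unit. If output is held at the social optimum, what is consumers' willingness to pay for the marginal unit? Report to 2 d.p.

Social marginal cost = private MC + MEC = 45.13 + 2.91Q.
Set SMC = demand: 45.13 + 2.91Q = 167.40 - 1.14Q → Q* = 30.1901.
Consumer price on the demand curve at Q*: 167.40 − 1.14×30.1901 = 132.9833.

P = $132.98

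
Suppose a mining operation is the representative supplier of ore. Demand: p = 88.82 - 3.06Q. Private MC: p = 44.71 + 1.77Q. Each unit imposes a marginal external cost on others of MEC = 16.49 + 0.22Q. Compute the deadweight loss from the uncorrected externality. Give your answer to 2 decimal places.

DWL = 33.88

Market equilibrium (private): 44.71 + 1.77Q = 88.82 - 3.06Q → Q_m = 9.1325.
Social marginal cost = private MC + MEC = 61.20 + 1.99Q.
Set SMC = demand: 61.20 + 1.99Q = 88.82 - 3.06Q → Q* = 5.4693.
The welfare-loss triangle has base |Q_m − Q*| and height MEC(Q_m) (the vertical gap between SMC and demand is zero at Q* and MEC at Q_m).
DWL = ½ × 3.6632 × 18.4992 = 33.8831.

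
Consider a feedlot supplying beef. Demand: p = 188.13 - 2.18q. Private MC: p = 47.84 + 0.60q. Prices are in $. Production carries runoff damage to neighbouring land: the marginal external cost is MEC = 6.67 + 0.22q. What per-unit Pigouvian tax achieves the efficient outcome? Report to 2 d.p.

tax = $16.47 per unit

Social marginal cost = private MC + MEC = 54.51 + 0.82q.
Set SMC = demand: 54.51 + 0.82q = 188.13 - 2.18q → q* = 44.5400.
The Pigouvian tax equals MEC at q*: 6.67 + 0.22×44.5400 = 16.4688.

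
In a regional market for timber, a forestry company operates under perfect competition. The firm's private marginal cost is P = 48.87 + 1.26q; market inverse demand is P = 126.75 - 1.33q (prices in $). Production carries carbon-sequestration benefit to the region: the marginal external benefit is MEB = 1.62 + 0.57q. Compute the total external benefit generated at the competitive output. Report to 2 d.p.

$306.40

Market equilibrium (private): 48.87 + 1.26q = 126.75 - 1.33q → q_m = 30.0695.
Total external benefit = ∫₀^{q_m} (1.62 + 0.57q) dq = 1.62×30.0695 + ½×0.57×30.0695² = 306.4024.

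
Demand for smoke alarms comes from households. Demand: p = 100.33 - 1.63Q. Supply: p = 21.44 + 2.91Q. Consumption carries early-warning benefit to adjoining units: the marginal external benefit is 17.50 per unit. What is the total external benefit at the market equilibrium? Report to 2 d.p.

Market equilibrium (private): 21.44 + 2.91Q = 100.33 - 1.63Q → Q_m = 17.3767.
Total external benefit = MEB × Q_m = 17.50 × 17.3767 = 304.0923.

304.09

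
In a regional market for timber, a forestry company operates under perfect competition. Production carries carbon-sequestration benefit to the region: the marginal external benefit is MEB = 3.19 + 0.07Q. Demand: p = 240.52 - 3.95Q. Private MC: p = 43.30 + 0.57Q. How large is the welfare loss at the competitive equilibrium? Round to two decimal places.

DWL = 4.38

Market equilibrium (private): 43.30 + 0.57Q = 240.52 - 3.95Q → Q_m = 43.6327.
Social marginal cost = private MC − MEB = 40.11 + 0.50Q.
Set SMC = demand: 40.11 + 0.50Q = 240.52 - 3.95Q → Q* = 45.0360.
Between Q* and Q_m the wedge demand − SMC runs linearly from 0 to MEB(Q_m), so the loss is a triangle.
DWL = ½ × 1.4033 × 6.2443 = 4.3813.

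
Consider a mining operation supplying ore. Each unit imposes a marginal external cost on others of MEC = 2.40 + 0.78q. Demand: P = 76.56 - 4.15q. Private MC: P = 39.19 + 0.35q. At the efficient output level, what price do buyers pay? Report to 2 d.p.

P = 49.07

Social marginal cost = private MC + MEC = 41.59 + 1.13q.
Set SMC = demand: 41.59 + 1.13q = 76.56 - 4.15q → q* = 6.6231.
Consumer price on the demand curve at q*: 76.56 − 4.15×6.6231 = 49.0741.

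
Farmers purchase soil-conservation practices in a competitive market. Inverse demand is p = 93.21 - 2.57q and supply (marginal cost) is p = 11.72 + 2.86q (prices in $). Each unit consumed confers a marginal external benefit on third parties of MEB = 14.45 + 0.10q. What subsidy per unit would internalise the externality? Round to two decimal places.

subsidy = $16.25 per unit

Social marginal benefit = demand + MEB = 107.66 - 2.47q.
Set SMB = MC: 107.66 - 2.47q = 11.72 + 2.86q → q* = 18.0000.
The Pigouvian subsidy equals MEB at q*: 14.45 + 0.10×18.0000 = 16.2500.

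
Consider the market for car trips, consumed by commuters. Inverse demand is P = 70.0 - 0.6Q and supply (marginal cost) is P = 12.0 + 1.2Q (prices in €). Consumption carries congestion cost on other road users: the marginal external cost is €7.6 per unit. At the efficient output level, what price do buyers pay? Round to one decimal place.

Social marginal benefit = demand − MEC = 62.4 - 0.6Q.
Set SMB = MC: 62.4 - 0.6Q = 12.0 + 1.2Q → Q* = 28.0000.
Consumer price on the demand curve at Q*: 70.0 − 0.6×28.0000 = 53.2000.

P = €53.2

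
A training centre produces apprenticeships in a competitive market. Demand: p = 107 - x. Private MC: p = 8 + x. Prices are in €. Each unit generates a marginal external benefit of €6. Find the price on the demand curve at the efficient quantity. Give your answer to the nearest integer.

P = €55

Social marginal cost = private MC − MEB = 2 + x.
Set SMC = demand: 2 + x = 107 - x → x* = 52.5000.
Consumer price on the demand curve at x*: 107 − 1×52.5000 = 54.5000.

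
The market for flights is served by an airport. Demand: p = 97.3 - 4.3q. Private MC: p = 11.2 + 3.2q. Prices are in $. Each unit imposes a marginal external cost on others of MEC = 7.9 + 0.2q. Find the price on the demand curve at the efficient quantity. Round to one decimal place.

Social marginal cost = private MC + MEC = 19.1 + 3.4q.
Set SMC = demand: 19.1 + 3.4q = 97.3 - 4.3q → q* = 10.1558.
Consumer price on the demand curve at q*: 97.3 − 4.3×10.1558 = 53.6301.

P = $53.6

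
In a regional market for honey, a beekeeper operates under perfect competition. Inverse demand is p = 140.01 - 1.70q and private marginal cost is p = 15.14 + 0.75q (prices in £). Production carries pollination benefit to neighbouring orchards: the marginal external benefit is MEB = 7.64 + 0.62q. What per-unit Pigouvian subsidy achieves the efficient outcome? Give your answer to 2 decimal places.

subsidy = £52.53 per unit

Social marginal cost = private MC − MEB = 7.50 + 0.13q.
Set SMC = demand: 7.50 + 0.13q = 140.01 - 1.70q → q* = 72.4098.
The Pigouvian subsidy equals MEB at q*: 7.64 + 0.62×72.4098 = 52.5341.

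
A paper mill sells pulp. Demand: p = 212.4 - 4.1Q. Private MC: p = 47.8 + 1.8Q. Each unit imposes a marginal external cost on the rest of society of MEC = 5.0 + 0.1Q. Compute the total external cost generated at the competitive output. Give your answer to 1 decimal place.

Market equilibrium (private): 47.8 + 1.8Q = 212.4 - 4.1Q → Q_m = 27.8983.
Total external cost = ∫₀^{Q_m} (5.0 + 0.1Q) dQ = 5.0×27.8983 + ½×0.1×27.8983² = 178.4073.

178.4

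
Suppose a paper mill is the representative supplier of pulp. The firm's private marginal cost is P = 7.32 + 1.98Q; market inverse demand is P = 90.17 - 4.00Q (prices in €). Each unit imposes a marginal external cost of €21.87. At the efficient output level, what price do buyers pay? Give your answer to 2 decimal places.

Social marginal cost = private MC + MEC = 29.19 + 1.98Q.
Set SMC = demand: 29.19 + 1.98Q = 90.17 - 4.00Q → Q* = 10.1973.
Consumer price on the demand curve at Q*: 90.17 − 4.00×10.1973 = 49.3808.

P = €49.38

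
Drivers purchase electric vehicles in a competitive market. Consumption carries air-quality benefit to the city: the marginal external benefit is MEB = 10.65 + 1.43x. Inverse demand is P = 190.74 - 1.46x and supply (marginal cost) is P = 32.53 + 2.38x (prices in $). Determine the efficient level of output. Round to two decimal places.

Social marginal benefit = demand + MEB = 201.39 - 0.03x.
Set SMB = MC: 201.39 - 0.03x = 32.53 + 2.38x → x* = 70.0664.

x* = 70.07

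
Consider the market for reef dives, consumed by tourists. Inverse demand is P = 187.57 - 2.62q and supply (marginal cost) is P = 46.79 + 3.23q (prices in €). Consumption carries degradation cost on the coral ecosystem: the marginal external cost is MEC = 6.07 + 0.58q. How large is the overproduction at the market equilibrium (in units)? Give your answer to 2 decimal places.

Market equilibrium (private): 46.79 + 3.23q = 187.57 - 2.62q → q_m = 24.0650.
Social marginal benefit = demand − MEC = 181.50 - 3.20q.
Set SMB = MC: 181.50 - 3.20q = 46.79 + 3.23q → q* = 20.9502.
Gap = |24.0650 − 20.9502| = 3.1148.

3.11 units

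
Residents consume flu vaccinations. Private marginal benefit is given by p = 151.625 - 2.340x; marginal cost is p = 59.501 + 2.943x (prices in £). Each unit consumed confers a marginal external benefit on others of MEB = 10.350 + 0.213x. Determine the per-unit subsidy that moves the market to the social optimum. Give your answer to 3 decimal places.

Social marginal benefit = demand + MEB = 161.975 - 2.127x.
Set SMB = MC: 161.975 - 2.127x = 59.501 + 2.943x → x* = 20.2118.
The Pigouvian subsidy equals MEB at x*: 10.350 + 0.213×20.2118 = 14.6551.

subsidy = £14.655 per unit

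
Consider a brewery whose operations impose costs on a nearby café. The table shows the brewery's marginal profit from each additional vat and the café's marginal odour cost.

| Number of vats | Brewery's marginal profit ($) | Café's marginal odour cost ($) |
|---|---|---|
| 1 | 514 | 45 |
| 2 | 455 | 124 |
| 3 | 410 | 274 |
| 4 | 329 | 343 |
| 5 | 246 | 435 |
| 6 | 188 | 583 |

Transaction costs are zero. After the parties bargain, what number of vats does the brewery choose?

Bargaining reaches the level where marginal profit last exceeds marginal odour cost.
That holds through level 3 (410 ≥ 274) but not at 4 (329 < 343).

3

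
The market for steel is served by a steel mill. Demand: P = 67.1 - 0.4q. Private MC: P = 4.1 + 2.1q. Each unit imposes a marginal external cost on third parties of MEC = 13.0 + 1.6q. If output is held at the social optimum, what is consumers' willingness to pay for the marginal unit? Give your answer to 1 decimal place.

P = 62.2

Social marginal cost = private MC + MEC = 17.1 + 3.7q.
Set SMC = demand: 17.1 + 3.7q = 67.1 - 0.4q → q* = 12.1951.
Consumer price on the demand curve at q*: 67.1 − 0.4×12.1951 = 62.2220.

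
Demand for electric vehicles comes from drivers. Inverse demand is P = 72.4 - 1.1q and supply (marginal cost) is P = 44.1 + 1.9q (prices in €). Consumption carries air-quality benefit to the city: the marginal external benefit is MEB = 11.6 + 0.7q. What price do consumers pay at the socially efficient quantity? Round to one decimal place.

P = €53.3

Social marginal benefit = demand + MEB = 84.0 - 0.4q.
Set SMB = MC: 84.0 - 0.4q = 44.1 + 1.9q → q* = 17.3478.
Consumer price on the demand curve at q*: 72.4 − 1.1×17.3478 = 53.3174.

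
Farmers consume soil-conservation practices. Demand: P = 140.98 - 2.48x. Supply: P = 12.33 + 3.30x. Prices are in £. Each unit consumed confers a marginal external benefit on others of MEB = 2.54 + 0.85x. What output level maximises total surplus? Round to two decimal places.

x* = 26.61

Social marginal benefit = demand + MEB = 143.52 - 1.63x.
Set SMB = MC: 143.52 - 1.63x = 12.33 + 3.30x → x* = 26.6105.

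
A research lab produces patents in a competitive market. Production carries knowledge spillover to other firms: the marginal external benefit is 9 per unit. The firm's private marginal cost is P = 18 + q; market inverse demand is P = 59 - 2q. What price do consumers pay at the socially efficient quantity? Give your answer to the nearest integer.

Social marginal cost = private MC − MEB = 9 + q.
Set SMC = demand: 9 + q = 59 - 2q → q* = 16.6667.
Consumer price on the demand curve at q*: 59 − 2×16.6667 = 25.6666.

P = 26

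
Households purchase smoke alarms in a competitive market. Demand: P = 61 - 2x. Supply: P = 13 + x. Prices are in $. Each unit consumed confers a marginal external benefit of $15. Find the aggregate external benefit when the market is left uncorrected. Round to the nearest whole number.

Market equilibrium (private): 13 + x = 61 - 2x → x_m = 16.0000.
Total external benefit = MEB × x_m = 15 × 16.0000 = 240.0000.

$240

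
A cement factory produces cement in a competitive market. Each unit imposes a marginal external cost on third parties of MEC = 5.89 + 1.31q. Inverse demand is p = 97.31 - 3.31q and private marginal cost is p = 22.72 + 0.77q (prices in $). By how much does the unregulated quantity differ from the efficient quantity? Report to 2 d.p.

Market equilibrium (private): 22.72 + 0.77q = 97.31 - 3.31q → q_m = 18.2819.
Social marginal cost = private MC + MEC = 28.61 + 2.08q.
Set SMC = demand: 28.61 + 2.08q = 97.31 - 3.31q → q* = 12.7458.
Gap = |18.2819 − 12.7458| = 5.5361.

5.54 units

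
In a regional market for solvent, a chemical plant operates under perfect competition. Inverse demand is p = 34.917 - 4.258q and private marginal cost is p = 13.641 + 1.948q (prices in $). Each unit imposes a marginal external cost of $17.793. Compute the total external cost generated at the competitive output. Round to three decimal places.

Market equilibrium (private): 13.641 + 1.948q = 34.917 - 4.258q → q_m = 3.4283.
Total external cost = MEC × q_m = 17.793 × 3.4283 = 60.9997.

$61.000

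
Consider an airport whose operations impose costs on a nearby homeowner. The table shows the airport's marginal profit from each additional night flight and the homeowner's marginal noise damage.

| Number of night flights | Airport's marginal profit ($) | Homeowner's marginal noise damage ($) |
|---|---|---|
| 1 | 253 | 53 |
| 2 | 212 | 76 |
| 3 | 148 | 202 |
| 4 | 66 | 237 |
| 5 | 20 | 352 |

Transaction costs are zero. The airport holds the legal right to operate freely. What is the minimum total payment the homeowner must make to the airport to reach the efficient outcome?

Left alone the airport would choose level 5 (marginal profit stays positive).
Efficient level: k* = 2 (marginal profit ≥ marginal noise damage through 2).
The homeowner must at least cover the airport's forgone profit from cutting 5→2: 148 + 66 + 20 = 234.

$234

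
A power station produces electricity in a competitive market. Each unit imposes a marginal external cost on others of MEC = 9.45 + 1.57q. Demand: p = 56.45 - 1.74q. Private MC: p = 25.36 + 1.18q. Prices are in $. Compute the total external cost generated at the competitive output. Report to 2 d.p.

$189.61

Market equilibrium (private): 25.36 + 1.18q = 56.45 - 1.74q → q_m = 10.6473.
Total external cost = ∫₀^{q_m} (9.45 + 1.57q) dq = 9.45×10.6473 + ½×1.57×10.6473² = 189.6085.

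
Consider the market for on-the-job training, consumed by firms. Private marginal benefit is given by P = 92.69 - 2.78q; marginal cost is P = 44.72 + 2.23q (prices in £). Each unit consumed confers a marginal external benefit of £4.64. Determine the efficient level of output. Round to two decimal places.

Social marginal benefit = demand + MEB = 97.33 - 2.78q.
Set SMB = MC: 97.33 - 2.78q = 44.72 + 2.23q → q* = 10.5010.

q* = 10.50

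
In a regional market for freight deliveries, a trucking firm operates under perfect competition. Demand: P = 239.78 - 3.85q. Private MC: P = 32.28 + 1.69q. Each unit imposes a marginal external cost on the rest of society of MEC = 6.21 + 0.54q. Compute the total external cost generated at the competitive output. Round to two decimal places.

611.37

Market equilibrium (private): 32.28 + 1.69q = 239.78 - 3.85q → q_m = 37.4549.
Total external cost = ∫₀^{q_m} (6.21 + 0.54q) dq = 6.21×37.4549 + ½×0.54×37.4549² = 611.3697.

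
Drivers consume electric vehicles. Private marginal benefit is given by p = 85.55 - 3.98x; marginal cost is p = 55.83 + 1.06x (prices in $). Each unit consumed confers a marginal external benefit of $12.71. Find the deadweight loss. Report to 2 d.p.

DWL = $16.03

Market equilibrium (private): 55.83 + 1.06x = 85.55 - 3.98x → x_m = 5.8968.
Social marginal benefit = demand + MEB = 98.26 - 3.98x.
Set SMB = MC: 98.26 - 3.98x = 55.83 + 1.06x → x* = 8.4187.
Between x* and x_m the wedge SMB − MC runs linearly from 0 to MEB(x_m), so the loss is a triangle.
DWL = ½ × 2.5219 × 12.7100 = 16.0267.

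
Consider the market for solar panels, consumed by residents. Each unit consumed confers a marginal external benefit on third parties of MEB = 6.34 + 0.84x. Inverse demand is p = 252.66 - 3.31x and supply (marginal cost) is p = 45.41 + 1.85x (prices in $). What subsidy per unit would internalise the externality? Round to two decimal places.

subsidy = $47.87 per unit

Social marginal benefit = demand + MEB = 259.00 - 2.47x.
Set SMB = MC: 259.00 - 2.47x = 45.41 + 1.85x → x* = 49.4421.
The Pigouvian subsidy equals MEB at x*: 6.34 + 0.84×49.4421 = 47.8714.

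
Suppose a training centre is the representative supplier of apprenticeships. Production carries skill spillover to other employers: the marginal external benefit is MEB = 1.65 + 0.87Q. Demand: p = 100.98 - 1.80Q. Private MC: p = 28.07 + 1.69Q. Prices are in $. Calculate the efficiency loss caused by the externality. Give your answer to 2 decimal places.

DWL = $75.01

Market equilibrium (private): 28.07 + 1.69Q = 100.98 - 1.80Q → Q_m = 20.8911.
Social marginal cost = private MC − MEB = 26.42 + 0.82Q.
Set SMC = demand: 26.42 + 0.82Q = 100.98 - 1.80Q → Q* = 28.4580.
The loss is the area between SMC and demand from Q* to Q_m; with linear curves that's a triangle of height MEB(Q_m).
DWL = ½ × 7.5669 × 19.8253 = 75.0080.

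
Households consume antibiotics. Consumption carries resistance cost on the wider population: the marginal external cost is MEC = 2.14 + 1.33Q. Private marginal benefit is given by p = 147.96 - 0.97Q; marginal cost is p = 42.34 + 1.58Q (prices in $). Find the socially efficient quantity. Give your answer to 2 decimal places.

Q* = 26.67

Social marginal benefit = demand − MEC = 145.82 - 2.30Q.
Set SMB = MC: 145.82 - 2.30Q = 42.34 + 1.58Q → Q* = 26.6701.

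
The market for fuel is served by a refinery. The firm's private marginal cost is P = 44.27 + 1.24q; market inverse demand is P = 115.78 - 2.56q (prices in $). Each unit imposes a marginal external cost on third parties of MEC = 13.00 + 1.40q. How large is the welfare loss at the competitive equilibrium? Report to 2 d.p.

DWL = $148.85

Market equilibrium (private): 44.27 + 1.24q = 115.78 - 2.56q → q_m = 18.8184.
Social marginal cost = private MC + MEC = 57.27 + 2.64q.
Set SMC = demand: 57.27 + 2.64q = 115.78 - 2.56q → q* = 11.2519.
Height of the DWL triangle at q_m is SMC(q_m) − demand(q_m) = MEC(q_m) = 39.3458.
DWL = ½ × 7.5665 × 39.3458 = 148.8550.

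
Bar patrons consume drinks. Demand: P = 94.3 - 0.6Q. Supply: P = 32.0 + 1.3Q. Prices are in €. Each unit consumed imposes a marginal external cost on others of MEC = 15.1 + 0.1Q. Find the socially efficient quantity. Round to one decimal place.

Q* = 23.6

Social marginal benefit = demand − MEC = 79.2 - 0.7Q.
Set SMB = MC: 79.2 - 0.7Q = 32.0 + 1.3Q → Q* = 23.6000.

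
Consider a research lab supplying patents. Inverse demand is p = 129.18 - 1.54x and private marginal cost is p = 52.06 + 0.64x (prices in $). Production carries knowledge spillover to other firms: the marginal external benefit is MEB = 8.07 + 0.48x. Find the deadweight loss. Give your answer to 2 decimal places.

DWL = $184.57

Market equilibrium (private): 52.06 + 0.64x = 129.18 - 1.54x → x_m = 35.3761.
Social marginal cost = private MC − MEB = 43.99 + 0.16x.
Set SMC = demand: 43.99 + 0.16x = 129.18 - 1.54x → x* = 50.1118.
The loss is the area between SMC and demand from x* to x_m; with linear curves that's a triangle of height MEB(x_m).
DWL = ½ × 14.7357 × 25.0506 = 184.5691.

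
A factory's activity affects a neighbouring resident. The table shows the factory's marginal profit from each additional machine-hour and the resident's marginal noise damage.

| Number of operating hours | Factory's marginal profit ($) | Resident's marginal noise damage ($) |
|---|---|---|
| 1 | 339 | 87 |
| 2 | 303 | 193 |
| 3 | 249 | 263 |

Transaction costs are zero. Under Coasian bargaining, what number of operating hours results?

2

Bargaining reaches the level where marginal profit last exceeds marginal noise damage.
That holds through level 2 (303 ≥ 193) but not at 3 (249 < 263).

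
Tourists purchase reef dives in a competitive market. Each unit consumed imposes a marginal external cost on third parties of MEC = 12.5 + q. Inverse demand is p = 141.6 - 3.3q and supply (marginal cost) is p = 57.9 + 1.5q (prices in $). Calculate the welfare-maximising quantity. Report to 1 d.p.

Social marginal benefit = demand − MEC = 129.1 - 4.3q.
Set SMB = MC: 129.1 - 4.3q = 57.9 + 1.5q → q* = 12.2759.

q* = 12.3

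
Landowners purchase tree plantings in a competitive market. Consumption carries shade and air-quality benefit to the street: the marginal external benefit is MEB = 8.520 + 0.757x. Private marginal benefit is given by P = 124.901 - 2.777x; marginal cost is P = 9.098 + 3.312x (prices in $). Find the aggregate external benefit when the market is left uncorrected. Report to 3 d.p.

Market equilibrium (private): 9.098 + 3.312x = 124.901 - 2.777x → x_m = 19.0184.
Total external benefit = ∫₀^{x_m} (8.520 + 0.757x) dx = 8.520×19.0184 + ½×0.757×19.0184² = 298.9400.

$298.940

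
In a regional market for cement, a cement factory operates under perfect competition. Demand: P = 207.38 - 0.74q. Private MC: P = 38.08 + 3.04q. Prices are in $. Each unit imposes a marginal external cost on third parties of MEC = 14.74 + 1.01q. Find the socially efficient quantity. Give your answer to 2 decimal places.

Social marginal cost = private MC + MEC = 52.82 + 4.05q.
Set SMC = demand: 52.82 + 4.05q = 207.38 - 0.74q → q* = 32.2672.

q* = 32.27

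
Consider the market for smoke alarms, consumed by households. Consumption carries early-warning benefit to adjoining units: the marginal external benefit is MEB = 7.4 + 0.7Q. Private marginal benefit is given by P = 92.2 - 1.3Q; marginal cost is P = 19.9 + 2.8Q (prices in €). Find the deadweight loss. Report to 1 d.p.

DWL = €57.3

Market equilibrium (private): 19.9 + 2.8Q = 92.2 - 1.3Q → Q_m = 17.6341.
Social marginal benefit = demand + MEB = 99.6 - 0.6Q.
Set SMB = MC: 99.6 - 0.6Q = 19.9 + 2.8Q → Q* = 23.4412.
The loss is the area between SMB and MC from Q* to Q_m; with linear curves that's a triangle of height MEB(Q_m).
DWL = ½ × 5.8071 × 19.7439 = 57.3274.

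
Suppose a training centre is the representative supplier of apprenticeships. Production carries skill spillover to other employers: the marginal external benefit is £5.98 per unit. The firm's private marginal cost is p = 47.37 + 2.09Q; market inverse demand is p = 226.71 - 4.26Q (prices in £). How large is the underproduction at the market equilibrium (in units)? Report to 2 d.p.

Market equilibrium (private): 47.37 + 2.09Q = 226.71 - 4.26Q → Q_m = 28.2425.
Social marginal cost = private MC − MEB = 41.39 + 2.09Q.
Set SMC = demand: 41.39 + 2.09Q = 226.71 - 4.26Q → Q* = 29.1843.
Gap = |28.2425 − 29.1843| = 0.9418.

0.94 units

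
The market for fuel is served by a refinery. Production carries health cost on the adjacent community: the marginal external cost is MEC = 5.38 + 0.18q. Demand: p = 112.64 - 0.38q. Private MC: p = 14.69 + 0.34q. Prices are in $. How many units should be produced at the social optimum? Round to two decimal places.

q* = 102.86

Social marginal cost = private MC + MEC = 20.07 + 0.52q.
Set SMC = demand: 20.07 + 0.52q = 112.64 - 0.38q → q* = 102.8556.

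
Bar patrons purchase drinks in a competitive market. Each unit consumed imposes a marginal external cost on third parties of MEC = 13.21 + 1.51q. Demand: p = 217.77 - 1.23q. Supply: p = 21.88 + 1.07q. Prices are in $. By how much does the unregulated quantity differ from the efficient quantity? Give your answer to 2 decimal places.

37.22 units

Market equilibrium (private): 21.88 + 1.07q = 217.77 - 1.23q → q_m = 85.1696.
Social marginal benefit = demand − MEC = 204.56 - 2.74q.
Set SMB = MC: 204.56 - 2.74q = 21.88 + 1.07q → q* = 47.9475.
Gap = |85.1696 − 47.9475| = 37.2221.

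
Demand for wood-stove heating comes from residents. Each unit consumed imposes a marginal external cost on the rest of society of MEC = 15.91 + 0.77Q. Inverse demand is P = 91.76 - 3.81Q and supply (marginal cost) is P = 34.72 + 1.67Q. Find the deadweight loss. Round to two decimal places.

Market equilibrium (private): 34.72 + 1.67Q = 91.76 - 3.81Q → Q_m = 10.4088.
Social marginal benefit = demand − MEC = 75.85 - 4.58Q.
Set SMB = MC: 75.85 - 4.58Q = 34.72 + 1.67Q → Q* = 6.5808.
Height of the DWL triangle at Q_m is MC(Q_m) − SMB(Q_m) = MEC(Q_m) = 23.9247.
DWL = ½ × 3.8280 × 23.9247 = 45.7919.

DWL = 45.79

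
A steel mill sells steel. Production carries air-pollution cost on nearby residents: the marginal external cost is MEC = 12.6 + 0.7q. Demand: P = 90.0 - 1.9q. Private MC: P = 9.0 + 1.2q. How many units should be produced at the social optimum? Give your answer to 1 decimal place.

q* = 18.0

Social marginal cost = private MC + MEC = 21.6 + 1.9q.
Set SMC = demand: 21.6 + 1.9q = 90.0 - 1.9q → q* = 18.0000.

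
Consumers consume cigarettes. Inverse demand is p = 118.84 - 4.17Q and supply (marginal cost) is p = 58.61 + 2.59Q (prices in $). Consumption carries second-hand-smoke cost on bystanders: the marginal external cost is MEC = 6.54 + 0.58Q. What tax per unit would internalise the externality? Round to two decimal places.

tax = $10.78 per unit

Social marginal benefit = demand − MEC = 112.30 - 4.75Q.
Set SMB = MC: 112.30 - 4.75Q = 58.61 + 2.59Q → Q* = 7.3147.
The Pigouvian tax equals MEC at Q*: 6.54 + 0.58×7.3147 = 10.7825.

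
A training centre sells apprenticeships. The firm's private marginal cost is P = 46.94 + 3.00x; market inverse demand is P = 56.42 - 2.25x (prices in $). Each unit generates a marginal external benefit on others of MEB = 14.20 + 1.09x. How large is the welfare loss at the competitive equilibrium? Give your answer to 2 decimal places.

Market equilibrium (private): 46.94 + 3.00x = 56.42 - 2.25x → x_m = 1.8057.
Social marginal cost = private MC − MEB = 32.74 + 1.91x.
Set SMC = demand: 32.74 + 1.91x = 56.42 - 2.25x → x* = 5.6923.
Height of the DWL triangle at x_m is demand(x_m) − SMC(x_m) = MEB(x_m) = 16.1682.
DWL = ½ × 3.8866 × 16.1682 = 31.4197.

DWL = $31.42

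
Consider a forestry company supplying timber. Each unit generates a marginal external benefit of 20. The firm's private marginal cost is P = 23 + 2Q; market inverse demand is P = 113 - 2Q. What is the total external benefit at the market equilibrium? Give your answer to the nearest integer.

Market equilibrium (private): 23 + 2Q = 113 - 2Q → Q_m = 22.5000.
Total external benefit = MEB × Q_m = 20 × 22.5000 = 450.0000.

450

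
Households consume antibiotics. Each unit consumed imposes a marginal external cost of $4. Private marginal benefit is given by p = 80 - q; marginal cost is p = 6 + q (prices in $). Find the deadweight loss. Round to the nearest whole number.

DWL = $4

Market equilibrium (private): 6 + q = 80 - q → q_m = 37.0000.
Social marginal benefit = demand − MEC = 76 - q.
Set SMB = MC: 76 - q = 6 + q → q* = 35.0000.
The welfare-loss triangle has base |q_m − q*| and height MEC(q_m) (the vertical gap between SMB and MC is zero at q* and MEC at q_m).
DWL = ½ × 2.0000 × 4.0000 = 4.0000.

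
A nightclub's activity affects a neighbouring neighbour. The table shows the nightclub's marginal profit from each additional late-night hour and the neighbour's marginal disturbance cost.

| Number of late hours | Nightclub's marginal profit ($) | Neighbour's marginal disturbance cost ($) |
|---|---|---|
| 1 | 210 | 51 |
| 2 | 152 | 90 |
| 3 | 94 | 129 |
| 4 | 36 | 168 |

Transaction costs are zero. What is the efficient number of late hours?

2

Bargaining reaches the level where marginal profit last exceeds marginal disturbance cost.
That holds through level 2 (152 ≥ 90) but not at 3 (94 < 129).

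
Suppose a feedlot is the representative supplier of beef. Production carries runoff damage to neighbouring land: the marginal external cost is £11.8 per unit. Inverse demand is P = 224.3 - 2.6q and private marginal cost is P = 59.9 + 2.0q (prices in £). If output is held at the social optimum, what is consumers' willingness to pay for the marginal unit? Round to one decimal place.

Social marginal cost = private MC + MEC = 71.7 + 2.0q.
Set SMC = demand: 71.7 + 2.0q = 224.3 - 2.6q → q* = 33.1739.
Consumer price on the demand curve at q*: 224.3 − 2.6×33.1739 = 138.0479.

P = £138.0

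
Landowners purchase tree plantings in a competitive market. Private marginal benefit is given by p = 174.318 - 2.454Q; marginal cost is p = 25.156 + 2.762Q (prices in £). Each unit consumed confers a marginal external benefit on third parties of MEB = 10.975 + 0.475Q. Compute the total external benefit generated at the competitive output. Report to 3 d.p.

Market equilibrium (private): 25.156 + 2.762Q = 174.318 - 2.454Q → Q_m = 28.5970.
Total external benefit = ∫₀^{Q_m} (10.975 + 0.475Q) dQ = 10.975×28.5970 + ½×0.475×28.5970² = 508.0768.

£508.077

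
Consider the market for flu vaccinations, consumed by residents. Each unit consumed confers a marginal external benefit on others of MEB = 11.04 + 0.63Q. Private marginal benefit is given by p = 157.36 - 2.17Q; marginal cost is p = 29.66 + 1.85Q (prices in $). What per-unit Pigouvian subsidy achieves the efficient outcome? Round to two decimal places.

Social marginal benefit = demand + MEB = 168.40 - 1.54Q.
Set SMB = MC: 168.40 - 1.54Q = 29.66 + 1.85Q → Q* = 40.9263.
The Pigouvian subsidy equals MEB at Q*: 11.04 + 0.63×40.9263 = 36.8236.

subsidy = $36.82 per unit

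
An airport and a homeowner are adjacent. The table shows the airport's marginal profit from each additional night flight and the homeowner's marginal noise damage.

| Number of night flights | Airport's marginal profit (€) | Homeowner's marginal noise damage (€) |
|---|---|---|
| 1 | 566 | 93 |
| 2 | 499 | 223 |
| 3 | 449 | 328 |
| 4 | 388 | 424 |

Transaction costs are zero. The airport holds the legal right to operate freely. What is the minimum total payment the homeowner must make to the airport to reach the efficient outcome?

Left alone the airport would choose level 4 (marginal profit stays positive).
Efficient level: k* = 3 (marginal profit ≥ marginal noise damage through 3).
The homeowner must at least cover the airport's forgone profit from cutting 4→3: 388 = 388.

€388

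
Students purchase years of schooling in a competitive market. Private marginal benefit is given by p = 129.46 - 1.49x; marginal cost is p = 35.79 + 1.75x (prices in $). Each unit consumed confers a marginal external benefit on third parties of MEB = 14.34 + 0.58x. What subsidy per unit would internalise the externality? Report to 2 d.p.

Social marginal benefit = demand + MEB = 143.80 - 0.91x.
Set SMB = MC: 143.80 - 0.91x = 35.79 + 1.75x → x* = 40.6053.
The Pigouvian subsidy equals MEB at x*: 14.34 + 0.58×40.6053 = 37.8911.

subsidy = $37.89 per unit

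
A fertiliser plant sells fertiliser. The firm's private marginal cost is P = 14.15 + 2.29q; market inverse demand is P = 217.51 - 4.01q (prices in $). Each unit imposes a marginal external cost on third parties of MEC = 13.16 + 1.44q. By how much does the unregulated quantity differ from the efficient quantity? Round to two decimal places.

Market equilibrium (private): 14.15 + 2.29q = 217.51 - 4.01q → q_m = 32.2794.
Social marginal cost = private MC + MEC = 27.31 + 3.73q.
Set SMC = demand: 27.31 + 3.73q = 217.51 - 4.01q → q* = 24.5736.
Gap = |32.2794 − 24.5736| = 7.7058.

7.71 units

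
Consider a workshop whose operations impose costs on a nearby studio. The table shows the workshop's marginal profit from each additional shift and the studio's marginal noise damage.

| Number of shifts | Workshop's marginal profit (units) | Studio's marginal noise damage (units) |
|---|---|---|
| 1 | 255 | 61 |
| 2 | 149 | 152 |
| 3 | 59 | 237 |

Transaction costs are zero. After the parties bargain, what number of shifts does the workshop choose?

Bargaining reaches the level where marginal profit last exceeds marginal noise damage.
That holds through level 1 (255 ≥ 61) but not at 2 (149 < 152).

1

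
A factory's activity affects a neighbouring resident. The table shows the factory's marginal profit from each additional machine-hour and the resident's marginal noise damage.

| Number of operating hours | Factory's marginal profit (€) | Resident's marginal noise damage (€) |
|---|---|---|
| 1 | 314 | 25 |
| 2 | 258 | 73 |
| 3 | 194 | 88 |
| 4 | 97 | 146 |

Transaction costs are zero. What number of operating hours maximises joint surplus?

3

Bargaining reaches the level where marginal profit last exceeds marginal noise damage.
That holds through level 3 (194 ≥ 88) but not at 4 (97 < 146).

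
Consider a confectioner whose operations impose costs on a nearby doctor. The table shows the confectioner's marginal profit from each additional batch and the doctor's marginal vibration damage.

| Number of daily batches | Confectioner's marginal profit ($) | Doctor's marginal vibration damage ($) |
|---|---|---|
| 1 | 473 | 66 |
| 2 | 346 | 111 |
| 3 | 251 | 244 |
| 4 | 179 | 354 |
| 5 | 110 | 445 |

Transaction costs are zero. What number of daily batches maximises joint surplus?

3

Bargaining reaches the level where marginal profit last exceeds marginal vibration damage.
That holds through level 3 (251 ≥ 244) but not at 4 (179 < 354).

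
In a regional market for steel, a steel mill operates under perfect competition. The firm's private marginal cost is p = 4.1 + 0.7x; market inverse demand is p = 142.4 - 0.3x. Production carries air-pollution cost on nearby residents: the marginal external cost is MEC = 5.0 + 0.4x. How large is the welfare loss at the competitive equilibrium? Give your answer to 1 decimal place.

DWL = 1299.5

Market equilibrium (private): 4.1 + 0.7x = 142.4 - 0.3x → x_m = 138.3000.
Social marginal cost = private MC + MEC = 9.1 + 1.1x.
Set SMC = demand: 9.1 + 1.1x = 142.4 - 0.3x → x* = 95.2143.
The loss is the area between SMC and demand from x* to x_m; with linear curves that's a triangle of height MEC(x_m).
DWL = ½ × 43.0857 × 60.3200 = 1299.4647.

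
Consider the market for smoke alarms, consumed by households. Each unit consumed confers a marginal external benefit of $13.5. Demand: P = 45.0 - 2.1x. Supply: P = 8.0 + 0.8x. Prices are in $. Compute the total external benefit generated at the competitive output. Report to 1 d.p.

Market equilibrium (private): 8.0 + 0.8x = 45.0 - 2.1x → x_m = 12.7586.
Total external benefit = MEB × x_m = 13.5 × 12.7586 = 172.2411.

$172.2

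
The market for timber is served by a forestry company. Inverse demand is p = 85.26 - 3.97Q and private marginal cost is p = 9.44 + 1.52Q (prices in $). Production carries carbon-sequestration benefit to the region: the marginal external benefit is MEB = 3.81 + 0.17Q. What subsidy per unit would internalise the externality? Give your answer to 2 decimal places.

subsidy = $6.35 per unit

Social marginal cost = private MC − MEB = 5.63 + 1.35Q.
Set SMC = demand: 5.63 + 1.35Q = 85.26 - 3.97Q → Q* = 14.9680.
The Pigouvian subsidy equals MEB at Q*: 3.81 + 0.17×14.9680 = 6.3546.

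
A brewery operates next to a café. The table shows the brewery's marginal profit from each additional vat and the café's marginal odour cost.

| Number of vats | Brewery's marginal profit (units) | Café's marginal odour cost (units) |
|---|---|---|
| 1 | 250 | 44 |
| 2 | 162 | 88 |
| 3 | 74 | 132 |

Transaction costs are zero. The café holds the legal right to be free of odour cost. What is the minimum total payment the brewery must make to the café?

132

Efficient level: marginal profit ≥ marginal odour cost through level 2, so k* = 2.
With the café holding the right, the brewery must at least compensate total damage at k*: 44 + 88 = 132.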